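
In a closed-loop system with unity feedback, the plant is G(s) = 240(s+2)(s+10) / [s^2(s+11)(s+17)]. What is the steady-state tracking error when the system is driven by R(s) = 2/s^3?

System type = 2 (two poles at s=0).
K_a = lim_{s→0} s^2·G(s) = 240·2·10 / (11·17) = 4800/187.
r(t) = t^2 gives R(s) = 2/s^3.
e_ss = 2/K_a = 2/(4800/187) = 187/2400.

187/2400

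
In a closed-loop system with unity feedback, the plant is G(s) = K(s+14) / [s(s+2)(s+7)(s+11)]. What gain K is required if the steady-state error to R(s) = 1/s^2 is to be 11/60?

System type = 1 (one pole at s=0).
K_v = lim_{s→0} s·G(s) = K·14 / (2·7·11) = (1/11)·K.
e_ss = 1/K_v = 11/60 ⇒ K_v = 60/11 ⇒ K = (60/11)/(1/11) = 60.

60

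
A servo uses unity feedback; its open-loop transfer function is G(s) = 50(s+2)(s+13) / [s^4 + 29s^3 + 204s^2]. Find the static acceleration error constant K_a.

The denominator has no term below 204s^2 — 2 poles at s=0, type 2.
K_a = lim_{s→0} s^2·G(s) = 50·2·13 / 204 = 325/51.

325/51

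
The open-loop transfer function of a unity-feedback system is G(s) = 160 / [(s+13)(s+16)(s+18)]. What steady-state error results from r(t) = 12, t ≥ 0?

G(s) has no factors of s in the denominator, so the system is type 0.
K_p = lim_{s→0} G(s) = 160 / (13·16·18) = 5/117.
e_ss = 12/(1 + K_p) = 12/(122/117) = 702/61.

702/61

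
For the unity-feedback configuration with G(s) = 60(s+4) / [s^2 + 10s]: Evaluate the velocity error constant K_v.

Factoring s from the denominator leaves a polynomial with constant term 10, so the system is type 1.
K_v = lim_{s→0} s·G(s) = 60·4 / 10 = 24.

24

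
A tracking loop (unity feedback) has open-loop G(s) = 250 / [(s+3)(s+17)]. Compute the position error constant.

The open loop has no poles at the origin → type 0 system.
K_p = lim_{s→0} G(s) = 250 / (3·17) = 250/51.

250/51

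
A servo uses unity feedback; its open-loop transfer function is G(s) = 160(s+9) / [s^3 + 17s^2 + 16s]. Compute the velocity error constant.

90

Factoring s from the denominator leaves a polynomial with constant term 16, so the system is type 1.
K_v = lim_{s→0} s·G(s) = 160·9 / 16 = 90.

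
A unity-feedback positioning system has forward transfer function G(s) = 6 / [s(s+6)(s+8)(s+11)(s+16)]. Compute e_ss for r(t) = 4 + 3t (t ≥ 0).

System type = 1 (one pole at s=0). Taking each input component in turn:
  • 4: tracked with zero error.
  • 3t: e_ss = 3/K_v with K_v=1/1408 → 4224.
Total e_ss = 4224.

4224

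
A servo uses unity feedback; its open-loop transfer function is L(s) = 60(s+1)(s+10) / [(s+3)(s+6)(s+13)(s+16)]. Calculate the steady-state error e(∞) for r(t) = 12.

The open loop has no poles at the origin → type 0 system.
K_p = lim_{s→0} L(s) = 60·1·10 / (3·6·13·16) = 25/156.
e_ss = 12/(1 + K_p) = 12/(181/156) = 1872/181.

1872/181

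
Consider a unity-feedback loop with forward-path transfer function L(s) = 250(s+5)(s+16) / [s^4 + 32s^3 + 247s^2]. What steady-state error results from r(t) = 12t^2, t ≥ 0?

The denominator has no term below 247s^2 — 2 poles at s=0, type 2.
K_a = lim_{s→0} s^2·L(s) = 250·5·16 / 247 = 20000/247.
r(t) = 12t^2 gives R(s) = 24/s^3.
e_ss = 24/K_a = 24/(20000/247) = 0.2964.

0.2964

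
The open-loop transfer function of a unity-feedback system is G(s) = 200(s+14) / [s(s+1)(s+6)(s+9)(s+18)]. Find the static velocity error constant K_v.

System type = 1 (one pole at s=0).
K_v = lim_{s→0} s·G(s) = 200·14 / (1·6·9·18) = 700/243.

700/243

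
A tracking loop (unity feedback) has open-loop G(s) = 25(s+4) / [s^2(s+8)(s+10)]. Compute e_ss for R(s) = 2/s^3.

1.6

The open loop has two poles at the origin → type 2 system.
K_a = lim_{s→0} s^2·G(s) = 25·4 / (8·10) = 1.25.
r(t) = t^2 gives R(s) = 2/s^3.
e_ss = 2/K_a = 2/1.25 = 1.6.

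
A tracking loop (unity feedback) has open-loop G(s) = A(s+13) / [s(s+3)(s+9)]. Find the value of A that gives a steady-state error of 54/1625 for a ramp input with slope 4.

The open loop has one pole at the origin → type 1 system.
K_v = lim_{s→0} s·G(s) = A·13 / (3·9) = (13/27)·A.
e_ss = 4/K_v = 54/1625 ⇒ K_v = 3250/27 ⇒ A = (3250/27)/(13/27) = 250.

250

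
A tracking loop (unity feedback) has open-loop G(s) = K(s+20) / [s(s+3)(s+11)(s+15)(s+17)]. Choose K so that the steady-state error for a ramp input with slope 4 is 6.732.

G(s) has one factor of s in the denominator, so the system is type 1.
K_v = lim_{s→0} s·G(s) = K·20 / (3·11·15·17) = (4/1683)·K.
e_ss = 4/K_v = 6.732 ⇒ K_v = 1000/1683 ⇒ K = (1000/1683)/(4/1683) = 250.

250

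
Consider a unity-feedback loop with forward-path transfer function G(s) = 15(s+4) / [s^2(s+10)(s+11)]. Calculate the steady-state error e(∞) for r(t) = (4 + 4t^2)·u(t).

Two free integrators in G(s): this is a type 2 system. Taking each input component in turn:
  • 4: tracked with zero error.
  • 4t^2: e_ss = 8/K_a with K_a=6/11 → 44/3.
Total e_ss = 44/3.

44/3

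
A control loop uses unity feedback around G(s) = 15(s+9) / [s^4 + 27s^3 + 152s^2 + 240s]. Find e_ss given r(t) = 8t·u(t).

The denominator has no term below 240s — 1 pole at s=0, type 1.
K_v = lim_{s→0} s·G(s) = 15·9 / 240 = 0.5625.
e_ss = 8/K_v = 8/0.5625 = 128/9.

128/9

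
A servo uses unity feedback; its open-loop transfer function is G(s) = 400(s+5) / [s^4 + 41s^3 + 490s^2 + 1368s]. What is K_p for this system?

infinity

K_p = lim_{s→0} G(s); with 1 pole at the origin the limit diverges, so K_p = ∞.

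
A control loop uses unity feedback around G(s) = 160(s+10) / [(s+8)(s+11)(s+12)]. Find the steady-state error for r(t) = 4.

132/83

No free integrators in G(s): this is a type 0 system.
K_p = lim_{s→0} G(s) = 160·10 / (8·11·12) = 50/33.
e_ss = 4/(1 + K_p) = 4/(83/33) = 132/83.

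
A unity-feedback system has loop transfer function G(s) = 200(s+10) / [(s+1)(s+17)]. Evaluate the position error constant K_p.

No free integrators in G(s): this is a type 0 system.
K_p = lim_{s→0} G(s) = 200·10 / (1·17) = 2000/17.

2000/17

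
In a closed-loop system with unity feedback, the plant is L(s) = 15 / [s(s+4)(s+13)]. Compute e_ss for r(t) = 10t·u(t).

104/3

The open loop has one pole at the origin → type 1 system.
K_v = lim_{s→0} s·L(s) = 15 / (4·13) = 15/52.
e_ss = 10/K_v = 10/(15/52) = 104/3.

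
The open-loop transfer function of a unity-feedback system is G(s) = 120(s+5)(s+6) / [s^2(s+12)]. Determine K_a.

300

The open loop has two poles at the origin → type 2 system.
K_a = lim_{s→0} s^2·G(s) = 120·5·6 / (12) = 300.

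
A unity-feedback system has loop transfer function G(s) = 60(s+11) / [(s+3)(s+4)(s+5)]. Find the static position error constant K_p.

11

System type = 0 (no poles at s=0).
K_p = lim_{s→0} G(s) = 60·11 / (3·4·5) = 11.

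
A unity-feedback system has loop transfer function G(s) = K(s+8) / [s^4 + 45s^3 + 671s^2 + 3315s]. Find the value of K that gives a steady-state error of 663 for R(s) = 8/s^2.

Factoring s from the denominator leaves a polynomial with constant term 3315, so the system is type 1.
K_v = lim_{s→0} s·G(s) = K·8 / 3315 = (8/3315)·K.
e_ss = 8/K_v = 663 ⇒ K_v = 8/663 ⇒ K = (8/663)/(8/3315) = 5.

5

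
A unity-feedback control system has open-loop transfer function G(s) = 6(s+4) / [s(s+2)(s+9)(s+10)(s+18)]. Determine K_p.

infinity

K_p = lim_{s→0} G(s); with 1 pole at the origin the limit diverges, so K_p = ∞.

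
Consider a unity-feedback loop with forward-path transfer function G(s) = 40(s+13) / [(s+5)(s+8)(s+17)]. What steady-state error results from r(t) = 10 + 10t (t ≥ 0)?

infinity

No free integrators in G(s): this is a type 0 system. Taking each input component in turn:
  • 10: e_ss = 10/(1+K_p) with K_p=13/17 → 17/3.
  • 10t: a type-0 system cannot track it, e_ss → ∞.
The unbounded component dominates.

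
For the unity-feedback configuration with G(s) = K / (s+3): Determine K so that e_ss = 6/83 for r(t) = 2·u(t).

80

System type = 0 (no poles at s=0).
K_p = lim_{s→0} G(s) = K / (3) = (1/3)·K.
e_ss = 2/(1 + K_p) = 6/83 ⇒ 1 + (1/3)·K = 83/3 ⇒ K = 80.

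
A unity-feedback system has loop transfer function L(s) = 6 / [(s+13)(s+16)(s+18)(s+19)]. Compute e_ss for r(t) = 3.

35568/11857

System type = 0 (no poles at s=0).
K_p = lim_{s→0} L(s) = 6 / (13·16·18·19) = 1/11856.
e_ss = 3/(1 + K_p) = 3/(11857/11856) = 35568/11857.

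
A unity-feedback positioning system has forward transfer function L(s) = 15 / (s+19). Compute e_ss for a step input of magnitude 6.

57/17

The open loop has no poles at the origin → type 0 system.
K_p = lim_{s→0} L(s) = 15 / (19) = 15/19.
e_ss = 6/(1 + K_p) = 6/(34/19) = 57/17.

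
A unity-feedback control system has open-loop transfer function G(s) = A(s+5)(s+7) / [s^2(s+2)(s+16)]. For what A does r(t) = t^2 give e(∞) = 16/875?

Two free integrators in G(s): this is a type 2 system.
K_a = lim_{s→0} s^2·G(s) = A·5·7 / (2·16) = (35/32)·A.
e_ss = 2/K_a = 16/875 ⇒ K_a = 109.375 ⇒ A = 109.375/(35/32) = 100.

100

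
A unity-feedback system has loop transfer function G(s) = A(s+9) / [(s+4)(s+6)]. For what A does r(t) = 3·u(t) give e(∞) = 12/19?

System type = 0 (no poles at s=0).
K_p = lim_{s→0} G(s) = A·9 / (4·6) = 0.375·A.
e_ss = 3/(1 + K_p) = 12/19 ⇒ 1 + 0.375·A = 4.75 ⇒ A = 10.

10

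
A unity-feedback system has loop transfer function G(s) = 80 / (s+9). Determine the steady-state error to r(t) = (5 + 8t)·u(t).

System type = 0 (no poles at s=0). By superposition:
  • 5: e_ss = 5/(1+K_p) with K_p=80/9 → 45/89.
  • 8t: a type-0 system cannot track it, e_ss → ∞.
The unbounded component dominates.

infinity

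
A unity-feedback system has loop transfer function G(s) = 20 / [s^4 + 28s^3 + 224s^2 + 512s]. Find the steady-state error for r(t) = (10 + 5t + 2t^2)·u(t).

infinity

Lowest-order denominator term is 512s, so the open loop has 1 pole at the origin → type 1 system. By superposition:
  • 10: tracked with zero error.
  • 5t: e_ss = 5/K_v with K_v=5/128 → 128.
  • 2t^2: a type-1 system cannot track it, e_ss → ∞.
The unbounded component dominates.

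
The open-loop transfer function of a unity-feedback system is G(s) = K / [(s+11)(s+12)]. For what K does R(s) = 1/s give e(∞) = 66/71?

G(s) has no factors of s in the denominator, so the system is type 0.
K_p = lim_{s→0} G(s) = K / (11·12) = (1/132)·K.
e_ss = 1/(1 + K_p) = 66/71 ⇒ 1 + (1/132)·K = 71/66 ⇒ K = 10.

10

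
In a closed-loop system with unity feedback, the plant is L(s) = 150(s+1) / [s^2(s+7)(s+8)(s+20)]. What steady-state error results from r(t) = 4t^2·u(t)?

Two free integrators in L(s): this is a type 2 system.
K_a = lim_{s→0} s^2·L(s) = 150·1 / (7·8·20) = 15/112.
r(t) = 4t^2 gives R(s) = 8/s^3.
e_ss = 8/K_a = 8/(15/112) = 896/15.

896/15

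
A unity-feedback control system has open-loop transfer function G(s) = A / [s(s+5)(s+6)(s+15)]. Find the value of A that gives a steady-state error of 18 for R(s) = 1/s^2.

One free integrator in G(s): this is a type 1 system.
K_v = lim_{s→0} s·G(s) = A / (5·6·15) = (1/450)·A.
e_ss = 1/K_v = 18 ⇒ K_v = 1/18 ⇒ A = (1/18)/(1/450) = 25.

25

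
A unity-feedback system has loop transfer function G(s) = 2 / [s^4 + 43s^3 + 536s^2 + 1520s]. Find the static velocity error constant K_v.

1/760

Lowest-order denominator term is 1520s, so the open loop has 1 pole at the origin → type 1 system.
K_v = lim_{s→0} s·G(s) = 2 / 1520 = 1/760.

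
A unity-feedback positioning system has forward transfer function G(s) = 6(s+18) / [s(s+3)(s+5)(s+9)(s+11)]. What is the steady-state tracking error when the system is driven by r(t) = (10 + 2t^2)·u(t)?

System type = 1 (one pole at s=0). By superposition:
  • 10: tracked with zero error.
  • 2t^2: a type-1 system cannot track it, e_ss → ∞.
The unbounded component dominates.

infinity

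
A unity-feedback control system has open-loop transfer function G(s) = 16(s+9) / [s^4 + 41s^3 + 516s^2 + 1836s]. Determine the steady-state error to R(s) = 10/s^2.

The denominator has no term below 1836s — 1 pole at s=0, type 1.
K_v = lim_{s→0} s·G(s) = 16·9 / 1836 = 4/51.
e_ss = 10/K_v = 10/(4/51) = 127.5.

127.5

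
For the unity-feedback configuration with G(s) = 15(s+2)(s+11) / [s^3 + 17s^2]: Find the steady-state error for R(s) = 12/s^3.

The denominator has no term below 17s^2 — 2 poles at s=0, type 2.
K_a = lim_{s→0} s^2·G(s) = 15·2·11 / 17 = 330/17.
r(t) = 6t^2 gives R(s) = 12/s^3.
e_ss = 12/K_a = 12/(330/17) = 34/55.

34/55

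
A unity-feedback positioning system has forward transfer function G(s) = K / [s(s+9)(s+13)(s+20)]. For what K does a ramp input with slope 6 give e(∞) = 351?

40

System type = 1 (one pole at s=0).
K_v = lim_{s→0} s·G(s) = K / (9·13·20) = (1/2340)·K.
e_ss = 6/K_v = 351 ⇒ K_v = 2/117 ⇒ K = (2/117)/(1/2340) = 40.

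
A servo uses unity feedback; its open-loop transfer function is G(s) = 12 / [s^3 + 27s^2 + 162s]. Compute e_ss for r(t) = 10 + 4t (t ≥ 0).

Lowest-order denominator term is 162s, so the open loop has 1 pole at the origin → type 1 system. Taking each input component in turn:
  • 10: tracked with zero error.
  • 4t: e_ss = 4/K_v with K_v=2/27 → 54.
Total e_ss = 54.

54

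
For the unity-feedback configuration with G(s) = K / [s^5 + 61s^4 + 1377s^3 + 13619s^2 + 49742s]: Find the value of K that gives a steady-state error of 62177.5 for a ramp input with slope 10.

8

The denominator has no term below 49742s — 1 pole at s=0, type 1.
K_v = lim_{s→0} s·G(s) = K / 49742 = (1/49742)·K.
e_ss = 10/K_v = 62177.5 ⇒ K_v = 4/24871 ⇒ K = (4/24871)/(1/49742) = 8.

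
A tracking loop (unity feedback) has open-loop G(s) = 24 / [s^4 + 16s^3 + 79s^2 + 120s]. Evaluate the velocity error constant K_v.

0.2

Factoring s from the denominator leaves a polynomial with constant term 120, so the system is type 1.
K_v = lim_{s→0} s·G(s) = 24 / 120 = 0.2.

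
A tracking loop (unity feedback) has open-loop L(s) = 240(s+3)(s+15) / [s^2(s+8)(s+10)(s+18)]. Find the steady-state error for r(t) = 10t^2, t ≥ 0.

8/3

System type = 2 (two poles at s=0).
K_a = lim_{s→0} s^2·L(s) = 240·3·15 / (8·10·18) = 7.5.
r(t) = 10t^2 gives R(s) = 20/s^3.
e_ss = 20/K_a = 20/7.5 = 8/3.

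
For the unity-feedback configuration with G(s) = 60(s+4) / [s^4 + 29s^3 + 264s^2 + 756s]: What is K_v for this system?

Factoring s from the denominator leaves a polynomial with constant term 756, so the system is type 1.
K_v = lim_{s→0} s·G(s) = 60·4 / 756 = 20/63.

20/63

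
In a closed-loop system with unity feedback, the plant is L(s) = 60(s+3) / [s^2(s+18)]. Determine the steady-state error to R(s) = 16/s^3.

L(s) has two factors of s in the denominator, so the system is type 2.
K_a = lim_{s→0} s^2·L(s) = 60·3 / (18) = 10.
r(t) = 8t^2 gives R(s) = 16/s^3.
e_ss = 16/K_a = 16/10 = 1.6.

1.6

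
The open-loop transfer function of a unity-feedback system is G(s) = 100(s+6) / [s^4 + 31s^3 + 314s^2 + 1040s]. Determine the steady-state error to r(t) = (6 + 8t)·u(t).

Lowest-order denominator term is 1040s, so the open loop has 1 pole at the origin → type 1 system. Treating each term separately:
  • 6: tracked with zero error.
  • 8t: e_ss = 8/K_v with K_v=15/26 → 208/15.
Total e_ss = 208/15.

208/15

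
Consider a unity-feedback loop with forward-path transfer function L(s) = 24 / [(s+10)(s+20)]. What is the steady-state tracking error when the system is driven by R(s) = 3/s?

The open loop has no poles at the origin → type 0 system.
K_p = lim_{s→0} L(s) = 24 / (10·20) = 0.12.
e_ss = 3/(1 + K_p) = 3/1.12 = 75/28.

75/28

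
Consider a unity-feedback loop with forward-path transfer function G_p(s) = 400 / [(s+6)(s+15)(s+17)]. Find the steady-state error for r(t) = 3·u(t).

The open loop has no poles at the origin → type 0 system.
K_p = lim_{s→0} G_p(s) = 400 / (6·15·17) = 40/153.
e_ss = 3/(1 + K_p) = 3/(193/153) = 459/193.

459/193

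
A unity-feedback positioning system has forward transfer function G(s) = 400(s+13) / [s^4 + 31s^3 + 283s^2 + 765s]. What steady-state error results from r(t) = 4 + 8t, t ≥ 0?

153/130

Factoring s from the denominator leaves a polynomial with constant term 765, so the system is type 1. By superposition:
  • 4: tracked with zero error.
  • 8t: e_ss = 8/K_v with K_v=1040/153 → 153/130.
Total e_ss = 153/130.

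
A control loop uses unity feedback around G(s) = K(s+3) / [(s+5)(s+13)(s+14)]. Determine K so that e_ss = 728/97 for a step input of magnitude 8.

The open loop has no poles at the origin → type 0 system.
K_p = lim_{s→0} G(s) = K·3 / (5·13·14) = (3/910)·K.
e_ss = 8/(1 + K_p) = 728/97 ⇒ 1 + (3/910)·K = 97/91 ⇒ K = 20.

20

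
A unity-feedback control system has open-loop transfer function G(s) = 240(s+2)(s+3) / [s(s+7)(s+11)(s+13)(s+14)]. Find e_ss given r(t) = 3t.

7007/240

G(s) has one factor of s in the denominator, so the system is type 1.
K_v = lim_{s→0} s·G(s) = 240·2·3 / (7·11·13·14) = 720/7007.
e_ss = 3/K_v = 3/(720/7007) = 7007/240.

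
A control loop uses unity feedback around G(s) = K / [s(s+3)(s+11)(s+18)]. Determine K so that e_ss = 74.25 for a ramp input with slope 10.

One free integrator in G(s): this is a type 1 system.
K_v = lim_{s→0} s·G(s) = K / (3·11·18) = (1/594)·K.
e_ss = 10/K_v = 74.25 ⇒ K_v = 40/297 ⇒ K = (40/297)/(1/594) = 80.

80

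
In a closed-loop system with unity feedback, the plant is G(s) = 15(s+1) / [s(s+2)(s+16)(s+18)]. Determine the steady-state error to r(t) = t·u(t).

One free integrator in G(s): this is a type 1 system.
K_v = lim_{s→0} s·G(s) = 15·1 / (2·16·18) = 5/192.
e_ss = 1/K_v = 1/(5/192) = 38.4.

38.4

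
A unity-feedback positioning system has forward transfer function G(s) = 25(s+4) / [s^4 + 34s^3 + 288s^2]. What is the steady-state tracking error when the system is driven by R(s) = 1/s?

0

The denominator has no term below 288s^2 — 2 poles at s=0, type 2.
A type-2 system has K_p = ∞, so it tracks a step input with zero steady-state error.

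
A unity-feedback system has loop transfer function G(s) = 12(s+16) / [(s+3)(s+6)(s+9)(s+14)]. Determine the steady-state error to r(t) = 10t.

infinity

No free integrators in G(s): this is a type 0 system.
K_v = lim_{s→0} s·G(s) = 0; the steady-state error to this ramp input grows without bound.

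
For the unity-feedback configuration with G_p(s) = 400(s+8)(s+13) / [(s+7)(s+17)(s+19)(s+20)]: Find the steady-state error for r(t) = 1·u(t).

System type = 0 (no poles at s=0).
K_p = lim_{s→0} G_p(s) = 400·8·13 / (7·17·19·20) = 2080/2261.
e_ss = 1/(1 + K_p) = 1/(4341/2261) = 2261/4341.

2261/4341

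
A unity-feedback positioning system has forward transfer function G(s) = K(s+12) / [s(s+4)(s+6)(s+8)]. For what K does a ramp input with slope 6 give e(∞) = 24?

G(s) has one factor of s in the denominator, so the system is type 1.
K_v = lim_{s→0} s·G(s) = K·12 / (4·6·8) = 0.0625·K.
e_ss = 6/K_v = 24 ⇒ K_v = 0.25 ⇒ K = 0.25/0.0625 = 4.

4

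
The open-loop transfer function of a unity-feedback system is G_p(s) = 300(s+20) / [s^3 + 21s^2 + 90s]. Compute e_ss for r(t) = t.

0.015

Lowest-order denominator term is 90s, so the open loop has 1 pole at the origin → type 1 system.
K_v = lim_{s→0} s·G_p(s) = 300·20 / 90 = 200/3.
e_ss = 1/K_v = 1/(200/3) = 0.015.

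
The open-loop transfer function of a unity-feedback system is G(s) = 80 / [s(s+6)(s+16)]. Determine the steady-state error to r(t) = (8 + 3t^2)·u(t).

infinity

G(s) has one factor of s in the denominator, so the system is type 1. Treating each term separately:
  • 8: tracked with zero error.
  • 3t^2: a type-1 system cannot track it, e_ss → ∞.
The unbounded component dominates.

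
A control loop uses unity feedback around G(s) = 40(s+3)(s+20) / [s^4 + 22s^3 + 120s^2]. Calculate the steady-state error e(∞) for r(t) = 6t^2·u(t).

0.6

Factoring s^2 from the denominator leaves a polynomial with constant term 120, so the system is type 2.
K_a = lim_{s→0} s^2·G(s) = 40·3·20 / 120 = 20.
r(t) = 6t^2 gives R(s) = 12/s^3.
e_ss = 12/K_a = 12/20 = 0.6.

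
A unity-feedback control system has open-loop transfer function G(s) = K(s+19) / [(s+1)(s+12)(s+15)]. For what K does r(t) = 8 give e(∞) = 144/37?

10

No free integrators in G(s): this is a type 0 system.
K_p = lim_{s→0} G(s) = K·19 / (1·12·15) = (19/180)·K.
e_ss = 8/(1 + K_p) = 144/37 ⇒ 1 + (19/180)·K = 37/18 ⇒ K = 10.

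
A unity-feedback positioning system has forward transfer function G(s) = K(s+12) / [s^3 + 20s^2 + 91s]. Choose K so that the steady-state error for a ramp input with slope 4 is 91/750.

The denominator has no term below 91s — 1 pole at s=0, type 1.
K_v = lim_{s→0} s·G(s) = K·12 / 91 = (12/91)·K.
e_ss = 4/K_v = 91/750 ⇒ K_v = 3000/91 ⇒ K = (3000/91)/(12/91) = 250.

250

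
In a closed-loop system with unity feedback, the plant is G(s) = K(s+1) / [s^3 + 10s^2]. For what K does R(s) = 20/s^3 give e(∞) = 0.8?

250

Factoring s^2 from the denominator leaves a polynomial with constant term 10, so the system is type 2.
K_a = lim_{s→0} s^2·G(s) = K·1 / 10 = 0.1·K.
e_ss = 20/K_a = 0.8 ⇒ K_a = 25 ⇒ K = 25/0.1 = 250.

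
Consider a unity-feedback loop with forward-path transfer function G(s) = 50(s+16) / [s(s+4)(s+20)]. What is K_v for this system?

One free integrator in G(s): this is a type 1 system.
K_v = lim_{s→0} s·G(s) = 50·16 / (4·20) = 10.

10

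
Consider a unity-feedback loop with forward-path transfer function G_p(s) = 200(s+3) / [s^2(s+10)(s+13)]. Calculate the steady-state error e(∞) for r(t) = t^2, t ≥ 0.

13/30

The open loop has two poles at the origin → type 2 system.
K_a = lim_{s→0} s^2·G_p(s) = 200·3 / (10·13) = 60/13.
r(t) = t^2 gives R(s) = 2/s^3.
e_ss = 2/K_a = 2/(60/13) = 13/30.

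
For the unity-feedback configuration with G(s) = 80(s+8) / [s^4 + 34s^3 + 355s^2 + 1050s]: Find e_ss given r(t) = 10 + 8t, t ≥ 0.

Factoring s from the denominator leaves a polynomial with constant term 1050, so the system is type 1. Taking each input component in turn:
  • 10: tracked with zero error.
  • 8t: e_ss = 8/K_v with K_v=64/105 → 13.125.
Total e_ss = 13.125.

13.125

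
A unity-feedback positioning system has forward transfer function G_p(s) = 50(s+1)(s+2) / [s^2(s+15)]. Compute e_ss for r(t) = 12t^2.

3.6

System type = 2 (two poles at s=0).
K_a = lim_{s→0} s^2·G_p(s) = 50·1·2 / (15) = 20/3.
r(t) = 12t^2 gives R(s) = 24/s^3.
e_ss = 24/K_a = 24/(20/3) = 3.6.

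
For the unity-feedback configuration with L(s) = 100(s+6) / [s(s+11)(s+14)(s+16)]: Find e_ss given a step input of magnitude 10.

The open loop has one pole at the origin → type 1 system.
A type-1 system has K_p = ∞, so it tracks a step input with zero steady-state error.

0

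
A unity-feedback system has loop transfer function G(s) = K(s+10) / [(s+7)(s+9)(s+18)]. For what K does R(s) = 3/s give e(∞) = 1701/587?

4

System type = 0 (no poles at s=0).
K_p = lim_{s→0} G(s) = K·10 / (7·9·18) = (5/567)·K.
e_ss = 3/(1 + K_p) = 1701/587 ⇒ 1 + (5/567)·K = 587/567 ⇒ K = 4.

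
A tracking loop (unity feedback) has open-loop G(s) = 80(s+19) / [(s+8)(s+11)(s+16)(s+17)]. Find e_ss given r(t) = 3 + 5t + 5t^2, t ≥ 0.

infinity

No free integrators in G(s): this is a type 0 system. Taking each input component in turn:
  • 3: e_ss = 3/(1+K_p) with K_p=95/1496 → 4488/1591.
  • 5t: a type-0 system cannot track it, e_ss → ∞.
  • 5t^2: a type-0 system cannot track it, e_ss → ∞.
The unbounded component dominates.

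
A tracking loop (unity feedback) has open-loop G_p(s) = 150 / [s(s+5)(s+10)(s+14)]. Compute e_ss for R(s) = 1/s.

System type = 1 (one pole at s=0).
K_p = ∞ for a type-1 system; e_ss to a step is zero.

0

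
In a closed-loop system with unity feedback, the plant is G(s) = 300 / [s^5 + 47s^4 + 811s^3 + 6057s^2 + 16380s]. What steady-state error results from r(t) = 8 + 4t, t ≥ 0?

218.4

The denominator has no term below 16380s — 1 pole at s=0, type 1. Taking each input component in turn:
  • 8: tracked with zero error.
  • 4t: e_ss = 4/K_v with K_v=5/273 → 218.4.
Total e_ss = 218.4.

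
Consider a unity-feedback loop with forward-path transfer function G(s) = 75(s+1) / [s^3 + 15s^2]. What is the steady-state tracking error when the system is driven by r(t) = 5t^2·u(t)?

Factoring s^2 from the denominator leaves a polynomial with constant term 15, so the system is type 2.
K_a = lim_{s→0} s^2·G(s) = 75·1 / 15 = 5.
r(t) = 5t^2 gives R(s) = 10/s^3.
e_ss = 10/K_a = 10/5 = 2.

2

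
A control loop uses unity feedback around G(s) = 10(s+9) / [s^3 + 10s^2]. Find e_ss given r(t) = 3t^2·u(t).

The denominator has no term below 10s^2 — 2 poles at s=0, type 2.
K_a = lim_{s→0} s^2·G(s) = 10·9 / 10 = 9.
r(t) = 3t^2 gives R(s) = 6/s^3.
e_ss = 6/K_a = 6/9 = 2/3.

2/3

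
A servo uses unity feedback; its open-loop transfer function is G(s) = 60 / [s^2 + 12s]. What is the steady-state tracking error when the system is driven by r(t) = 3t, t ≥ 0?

0.6

The denominator has no term below 12s — 1 pole at s=0, type 1.
K_v = lim_{s→0} s·G(s) = 60 / 12 = 5.
e_ss = 3/K_v = 3/5 = 0.6.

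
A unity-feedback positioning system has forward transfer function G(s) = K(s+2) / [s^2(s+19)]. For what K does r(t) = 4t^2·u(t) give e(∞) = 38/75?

G(s) has two factors of s in the denominator, so the system is type 2.
K_a = lim_{s→0} s^2·G(s) = K·2 / (19) = (2/19)·K.
e_ss = 8/K_a = 38/75 ⇒ K_a = 300/19 ⇒ K = (300/19)/(2/19) = 150.

150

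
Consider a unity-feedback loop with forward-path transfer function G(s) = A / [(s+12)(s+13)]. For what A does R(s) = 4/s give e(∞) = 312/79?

2

System type = 0 (no poles at s=0).
K_p = lim_{s→0} G(s) = A / (12·13) = (1/156)·A.
e_ss = 4/(1 + K_p) = 312/79 ⇒ 1 + (1/156)·A = 79/78 ⇒ A = 2.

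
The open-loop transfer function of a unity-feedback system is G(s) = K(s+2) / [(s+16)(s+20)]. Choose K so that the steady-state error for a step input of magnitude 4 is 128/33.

5

The open loop has no poles at the origin → type 0 system.
K_p = lim_{s→0} G(s) = K·2 / (16·20) = (1/160)·K.
e_ss = 4/(1 + K_p) = 128/33 ⇒ 1 + (1/160)·K = 33/32 ⇒ K = 5.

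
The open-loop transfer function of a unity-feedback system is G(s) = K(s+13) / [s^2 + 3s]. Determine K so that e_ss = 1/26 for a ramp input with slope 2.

12

The denominator has no term below 3s — 1 pole at s=0, type 1.
K_v = lim_{s→0} s·G(s) = K·13 / 3 = (13/3)·K.
e_ss = 2/K_v = 1/26 ⇒ K_v = 52 ⇒ K = 52/(13/3) = 12.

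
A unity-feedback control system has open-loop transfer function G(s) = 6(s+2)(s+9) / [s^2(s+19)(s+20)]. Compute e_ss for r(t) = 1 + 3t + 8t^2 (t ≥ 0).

1520/27

System type = 2 (two poles at s=0). Treating each term separately:
  • 1: tracked with zero error.
  • 3t: tracked with zero error.
  • 8t^2: e_ss = 16/K_a with K_a=27/95 → 1520/27.
Total e_ss = 1520/27.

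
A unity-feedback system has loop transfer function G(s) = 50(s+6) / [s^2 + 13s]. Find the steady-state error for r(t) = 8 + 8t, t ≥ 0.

26/75

Factoring s from the denominator leaves a polynomial with constant term 13, so the system is type 1. Treating each term separately:
  • 8: tracked with zero error.
  • 8t: e_ss = 8/K_v with K_v=300/13 → 26/75.
Total e_ss = 26/75.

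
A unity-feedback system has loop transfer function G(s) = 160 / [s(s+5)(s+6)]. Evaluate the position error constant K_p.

infinity

K_p = lim_{s→0} G(s); with 1 pole at the origin the limit diverges, so K_p = ∞.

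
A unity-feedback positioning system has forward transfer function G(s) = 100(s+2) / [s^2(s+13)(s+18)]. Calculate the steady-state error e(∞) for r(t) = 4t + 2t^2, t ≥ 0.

4.68

System type = 2 (two poles at s=0). By superposition:
  • 4t: tracked with zero error.
  • 2t^2: e_ss = 4/K_a with K_a=100/117 → 4.68.
Total e_ss = 4.68.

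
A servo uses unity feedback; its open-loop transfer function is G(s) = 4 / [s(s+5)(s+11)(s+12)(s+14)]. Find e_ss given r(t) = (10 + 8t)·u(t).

The open loop has one pole at the origin → type 1 system. Taking each input component in turn:
  • 10: tracked with zero error.
  • 8t: e_ss = 8/K_v with K_v=1/2310 → 18480.
Total e_ss = 18480.

18480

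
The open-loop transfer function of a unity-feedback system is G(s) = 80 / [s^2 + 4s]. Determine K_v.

20

Factoring s from the denominator leaves a polynomial with constant term 4, so the system is type 1.
K_v = lim_{s→0} s·G(s) = 80 / 4 = 20.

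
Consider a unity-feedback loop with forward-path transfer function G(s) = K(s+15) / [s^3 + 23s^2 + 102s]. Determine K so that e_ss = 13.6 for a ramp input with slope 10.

5

Factoring s from the denominator leaves a polynomial with constant term 102, so the system is type 1.
K_v = lim_{s→0} s·G(s) = K·15 / 102 = (5/34)·K.
e_ss = 10/K_v = 13.6 ⇒ K_v = 25/34 ⇒ K = (25/34)/(5/34) = 5.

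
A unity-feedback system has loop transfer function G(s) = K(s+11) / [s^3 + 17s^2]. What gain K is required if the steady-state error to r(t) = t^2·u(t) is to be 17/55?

10

Factoring s^2 from the denominator leaves a polynomial with constant term 17, so the system is type 2.
K_a = lim_{s→0} s^2·G(s) = K·11 / 17 = (11/17)·K.
e_ss = 2/K_a = 17/55 ⇒ K_a = 110/17 ⇒ K = (110/17)/(11/17) = 10.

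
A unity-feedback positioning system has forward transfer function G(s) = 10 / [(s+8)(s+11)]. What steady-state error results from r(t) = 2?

88/49

No free integrators in G(s): this is a type 0 system.
K_p = lim_{s→0} G(s) = 10 / (8·11) = 5/44.
e_ss = 2/(1 + K_p) = 2/(49/44) = 88/49.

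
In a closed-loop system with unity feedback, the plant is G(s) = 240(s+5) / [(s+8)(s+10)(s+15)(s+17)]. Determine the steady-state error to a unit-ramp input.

infinity

G(s) has no factors of s in the denominator, so the system is type 0.
K_v = lim_{s→0} s·G(s) = 0; the steady-state error to this ramp input grows without bound.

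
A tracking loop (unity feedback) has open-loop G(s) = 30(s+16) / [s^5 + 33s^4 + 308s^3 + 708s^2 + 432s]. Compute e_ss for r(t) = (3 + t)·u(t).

0.9

Factoring s from the denominator leaves a polynomial with constant term 432, so the system is type 1. Taking each input component in turn:
  • 3: tracked with zero error.
  • t: e_ss = 1/K_v with K_v=10/9 → 0.9.
Total e_ss = 0.9.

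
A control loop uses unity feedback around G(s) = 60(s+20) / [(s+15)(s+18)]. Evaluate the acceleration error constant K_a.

System type = 0 (no poles at s=0).
K_a = lim_{s→0} s^2·G(s) = 0 (the extra factor of s kills the finite limit).

0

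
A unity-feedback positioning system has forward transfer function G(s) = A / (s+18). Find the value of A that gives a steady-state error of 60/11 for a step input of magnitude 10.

No free integrators in G(s): this is a type 0 system.
K_p = lim_{s→0} G(s) = A / (18) = (1/18)·A.
e_ss = 10/(1 + K_p) = 60/11 ⇒ 1 + (1/18)·A = 11/6 ⇒ A = 15.

15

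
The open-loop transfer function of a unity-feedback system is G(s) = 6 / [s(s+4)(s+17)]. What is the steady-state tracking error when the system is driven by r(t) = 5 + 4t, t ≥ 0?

136/3

The open loop has one pole at the origin → type 1 system. By superposition:
  • 5: tracked with zero error.
  • 4t: e_ss = 4/K_v with K_v=3/34 → 136/3.
Total e_ss = 136/3.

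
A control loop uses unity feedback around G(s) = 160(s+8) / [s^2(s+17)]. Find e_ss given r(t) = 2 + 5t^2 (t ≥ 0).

17/128

G(s) has two factors of s in the denominator, so the system is type 2. Taking each input component in turn:
  • 2: tracked with zero error.
  • 5t^2: e_ss = 10/K_a with K_a=1280/17 → 17/128.
Total e_ss = 17/128.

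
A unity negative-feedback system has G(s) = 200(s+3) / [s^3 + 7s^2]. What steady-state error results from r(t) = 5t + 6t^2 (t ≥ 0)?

Lowest-order denominator term is 7s^2, so the open loop has 2 poles at the origin → type 2 system. By superposition:
  • 5t: tracked with zero error.
  • 6t^2: e_ss = 12/K_a with K_a=600/7 → 0.14.
Total e_ss = 0.14.

0.14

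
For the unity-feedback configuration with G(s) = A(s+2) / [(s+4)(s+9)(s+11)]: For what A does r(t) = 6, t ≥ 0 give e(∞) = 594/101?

4

The open loop has no poles at the origin → type 0 system.
K_p = lim_{s→0} G(s) = A·2 / (4·9·11) = (1/198)·A.
e_ss = 6/(1 + K_p) = 594/101 ⇒ 1 + (1/198)·A = 101/99 ⇒ A = 4.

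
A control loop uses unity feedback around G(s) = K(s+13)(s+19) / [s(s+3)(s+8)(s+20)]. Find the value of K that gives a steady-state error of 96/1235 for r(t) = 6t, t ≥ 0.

150

System type = 1 (one pole at s=0).
K_v = lim_{s→0} s·G(s) = K·13·19 / (3·8·20) = (247/480)·K.
e_ss = 6/K_v = 96/1235 ⇒ K_v = 77.1875 ⇒ K = 77.1875/(247/480) = 150.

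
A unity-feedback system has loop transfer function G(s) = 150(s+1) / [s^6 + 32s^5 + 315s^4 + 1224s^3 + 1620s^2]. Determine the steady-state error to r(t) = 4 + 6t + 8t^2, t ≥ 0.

172.8

Factoring s^2 from the denominator leaves a polynomial with constant term 1620, so the system is type 2. Taking each input component in turn:
  • 4: tracked with zero error.
  • 6t: tracked with zero error.
  • 8t^2: e_ss = 16/K_a with K_a=5/54 → 172.8.
Total e_ss = 172.8.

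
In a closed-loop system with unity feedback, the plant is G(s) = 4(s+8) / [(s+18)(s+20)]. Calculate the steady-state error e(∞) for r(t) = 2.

No free integrators in G(s): this is a type 0 system.
K_p = lim_{s→0} G(s) = 4·8 / (18·20) = 4/45.
e_ss = 2/(1 + K_p) = 2/(49/45) = 90/49.

90/49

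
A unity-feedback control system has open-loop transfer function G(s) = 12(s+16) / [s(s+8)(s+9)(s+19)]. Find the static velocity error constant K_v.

G(s) has one factor of s in the denominator, so the system is type 1.
K_v = lim_{s→0} s·G(s) = 12·16 / (8·9·19) = 8/57.

8/57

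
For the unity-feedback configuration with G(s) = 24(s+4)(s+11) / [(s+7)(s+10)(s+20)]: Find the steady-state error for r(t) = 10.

System type = 0 (no poles at s=0).
K_p = lim_{s→0} G(s) = 24·4·11 / (7·10·20) = 132/175.
e_ss = 10/(1 + K_p) = 10/(307/175) = 1750/307.

1750/307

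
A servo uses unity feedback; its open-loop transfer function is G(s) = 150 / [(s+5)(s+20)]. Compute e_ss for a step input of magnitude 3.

System type = 0 (no poles at s=0).
K_p = lim_{s→0} G(s) = 150 / (5·20) = 1.5.
e_ss = 3/(1 + K_p) = 3/2.5 = 1.2.

1.2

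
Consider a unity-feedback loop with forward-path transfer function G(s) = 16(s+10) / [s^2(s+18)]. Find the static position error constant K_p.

infinity

K_p = lim_{s→0} G(s); with 2 poles at the origin the limit diverges, so K_p = ∞.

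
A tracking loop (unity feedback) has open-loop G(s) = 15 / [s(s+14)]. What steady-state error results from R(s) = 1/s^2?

14/15

G(s) has one factor of s in the denominator, so the system is type 1.
K_v = lim_{s→0} s·G(s) = 15 / (14) = 15/14.
e_ss = 1/K_v = 1/(15/14) = 14/15.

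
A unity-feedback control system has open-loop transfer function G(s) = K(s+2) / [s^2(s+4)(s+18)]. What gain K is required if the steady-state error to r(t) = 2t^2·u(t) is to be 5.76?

G(s) has two factors of s in the denominator, so the system is type 2.
K_a = lim_{s→0} s^2·G(s) = K·2 / (4·18) = (1/36)·K.
e_ss = 4/K_a = 5.76 ⇒ K_a = 25/36 ⇒ K = (25/36)/(1/36) = 25.

25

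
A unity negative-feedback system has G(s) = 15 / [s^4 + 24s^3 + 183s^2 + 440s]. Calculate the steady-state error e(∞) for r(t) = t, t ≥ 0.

The denominator has no term below 440s — 1 pole at s=0, type 1.
K_v = lim_{s→0} s·G(s) = 15 / 440 = 3/88.
e_ss = 1/K_v = 1/(3/88) = 88/3.

88/3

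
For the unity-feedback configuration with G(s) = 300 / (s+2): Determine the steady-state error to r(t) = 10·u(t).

10/151

No free integrators in G(s): this is a type 0 system.
K_p = lim_{s→0} G(s) = 300 / (2) = 150.
e_ss = 10/(1 + K_p) = 10/151.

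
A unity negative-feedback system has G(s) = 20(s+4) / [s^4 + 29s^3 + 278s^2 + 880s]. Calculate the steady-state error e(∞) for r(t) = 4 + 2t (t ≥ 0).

22

Factoring s from the denominator leaves a polynomial with constant term 880, so the system is type 1. Treating each term separately:
  • 4: tracked with zero error.
  • 2t: e_ss = 2/K_v with K_v=1/11 → 22.
Total e_ss = 22.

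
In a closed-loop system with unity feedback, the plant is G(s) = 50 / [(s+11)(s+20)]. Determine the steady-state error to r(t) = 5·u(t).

The open loop has no poles at the origin → type 0 system.
K_p = lim_{s→0} G(s) = 50 / (11·20) = 5/22.
e_ss = 5/(1 + K_p) = 5/(27/22) = 110/27.

110/27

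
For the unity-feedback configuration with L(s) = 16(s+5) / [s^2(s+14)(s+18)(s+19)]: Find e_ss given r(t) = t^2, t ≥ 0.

L(s) has two factors of s in the denominator, so the system is type 2.
K_a = lim_{s→0} s^2·L(s) = 16·5 / (14·18·19) = 20/1197.
r(t) = t^2 gives R(s) = 2/s^3.
e_ss = 2/K_a = 2/(20/1197) = 119.7.

119.7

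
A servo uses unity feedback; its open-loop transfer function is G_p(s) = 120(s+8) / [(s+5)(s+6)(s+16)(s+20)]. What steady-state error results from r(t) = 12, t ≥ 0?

120/11

System type = 0 (no poles at s=0).
K_p = lim_{s→0} G_p(s) = 120·8 / (5·6·16·20) = 0.1.
e_ss = 12/(1 + K_p) = 12/1.1 = 120/11.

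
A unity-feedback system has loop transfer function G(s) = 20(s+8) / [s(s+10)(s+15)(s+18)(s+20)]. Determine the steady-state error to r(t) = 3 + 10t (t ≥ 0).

System type = 1 (one pole at s=0). Taking each input component in turn:
  • 3: tracked with zero error.
  • 10t: e_ss = 10/K_v with K_v=2/675 → 3375.
Total e_ss = 3375.

3375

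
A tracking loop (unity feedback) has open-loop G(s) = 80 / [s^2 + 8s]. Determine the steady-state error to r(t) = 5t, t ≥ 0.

Factoring s from the denominator leaves a polynomial with constant term 8, so the system is type 1.
K_v = lim_{s→0} s·G(s) = 80 / 8 = 10.
e_ss = 5/K_v = 5/10 = 0.5.

0.5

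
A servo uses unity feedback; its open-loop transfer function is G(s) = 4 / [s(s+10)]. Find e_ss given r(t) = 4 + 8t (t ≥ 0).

20

System type = 1 (one pole at s=0). Taking each input component in turn:
  • 4: tracked with zero error.
  • 8t: e_ss = 8/K_v with K_v=0.4 → 20.
Total e_ss = 20.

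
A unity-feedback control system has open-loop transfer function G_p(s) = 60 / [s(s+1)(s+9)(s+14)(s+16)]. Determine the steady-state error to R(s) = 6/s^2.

The open loop has one pole at the origin → type 1 system.
K_v = lim_{s→0} s·G_p(s) = 60 / (1·9·14·16) = 5/168.
e_ss = 6/K_v = 6/(5/168) = 201.6.

201.6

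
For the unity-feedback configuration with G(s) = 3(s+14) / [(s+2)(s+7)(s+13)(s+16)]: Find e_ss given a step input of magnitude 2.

G(s) has no factors of s in the denominator, so the system is type 0.
K_p = lim_{s→0} G(s) = 3·14 / (2·7·13·16) = 3/208.
e_ss = 2/(1 + K_p) = 2/(211/208) = 416/211.

416/211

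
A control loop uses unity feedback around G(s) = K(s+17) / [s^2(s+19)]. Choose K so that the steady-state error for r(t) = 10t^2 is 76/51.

System type = 2 (two poles at s=0).
K_a = lim_{s→0} s^2·G(s) = K·17 / (19) = (17/19)·K.
e_ss = 20/K_a = 76/51 ⇒ K_a = 255/19 ⇒ K = (255/19)/(17/19) = 15.

15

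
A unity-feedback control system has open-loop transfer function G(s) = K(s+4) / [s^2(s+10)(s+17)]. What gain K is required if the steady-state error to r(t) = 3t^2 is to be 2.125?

Two free integrators in G(s): this is a type 2 system.
K_a = lim_{s→0} s^2·G(s) = K·4 / (10·17) = (2/85)·K.
e_ss = 6/K_a = 2.125 ⇒ K_a = 48/17 ⇒ K = (48/17)/(2/85) = 120.

120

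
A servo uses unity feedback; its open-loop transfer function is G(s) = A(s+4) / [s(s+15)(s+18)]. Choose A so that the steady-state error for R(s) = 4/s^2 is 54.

5

The open loop has one pole at the origin → type 1 system.
K_v = lim_{s→0} s·G(s) = A·4 / (15·18) = (2/135)·A.
e_ss = 4/K_v = 54 ⇒ K_v = 2/27 ⇒ A = (2/27)/(2/135) = 5.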